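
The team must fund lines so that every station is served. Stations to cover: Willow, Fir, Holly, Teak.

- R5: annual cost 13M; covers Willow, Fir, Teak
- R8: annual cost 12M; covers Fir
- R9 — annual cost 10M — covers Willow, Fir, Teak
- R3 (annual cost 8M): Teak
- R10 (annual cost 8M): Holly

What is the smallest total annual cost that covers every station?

18

This is an integer covering problem.
Choose R9 and R10: together they cover Willow, Fir, Holly, Teak — every station.
Total annual cost: 10 + 8 = 18.
No cover costs less than 18.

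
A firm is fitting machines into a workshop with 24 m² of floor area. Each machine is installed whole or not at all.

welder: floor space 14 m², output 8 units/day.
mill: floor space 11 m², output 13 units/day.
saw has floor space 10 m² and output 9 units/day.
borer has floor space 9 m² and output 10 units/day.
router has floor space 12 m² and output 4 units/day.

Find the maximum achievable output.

This is a 0-1 knapsack instance.
Allowing fractional choices, the relaxed optimum would be about 26.6, but machines are indivisible.
saw + borer: floor space 10 + 9 = 19 ≤ 24, output 9 + 10 = 19.
mill + borer: floor space 11 + 9 = 20 ≤ 24, output 13 + 10 = 23.
mill + saw: floor space 11 + 10 = 21 ≤ 24, output 13 + 9 = 22.
Best is mill and borer with total output 23.

23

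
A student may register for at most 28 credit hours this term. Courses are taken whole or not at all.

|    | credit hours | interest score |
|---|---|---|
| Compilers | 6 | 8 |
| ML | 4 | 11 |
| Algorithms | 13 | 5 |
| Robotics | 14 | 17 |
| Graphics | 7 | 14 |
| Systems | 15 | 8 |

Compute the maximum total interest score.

42

Compilers + Robotics + Graphics: credit hours 6 + 14 + 7 = 27 ≤ 28, interest score 8 + 17 + 14 = 39.
ML + Robotics + Graphics: credit hours 4 + 14 + 7 = 25 ≤ 28, interest score 11 + 17 + 14 = 42.
Compilers + ML + Robotics: credit hours 6 + 4 + 14 = 24 ≤ 28, interest score 8 + 11 + 17 = 36.
Best is ML, Robotics, and Graphics with total interest score 42.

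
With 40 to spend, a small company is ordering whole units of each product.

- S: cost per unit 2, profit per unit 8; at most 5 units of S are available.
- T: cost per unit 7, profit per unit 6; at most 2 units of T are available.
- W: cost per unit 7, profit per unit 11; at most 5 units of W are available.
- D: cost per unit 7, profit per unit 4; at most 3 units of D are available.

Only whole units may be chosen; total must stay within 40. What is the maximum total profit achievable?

This is a bounded integer knapsack.
5×S, 1×T, and 3×W: cost 38 ≤ 40, profit 5·8 + 1·6 + 3·11 = 79.
5×S and 4×W: cost 38 ≤ 40, profit 5·8 + 4·11 = 84.
Best is 84.

84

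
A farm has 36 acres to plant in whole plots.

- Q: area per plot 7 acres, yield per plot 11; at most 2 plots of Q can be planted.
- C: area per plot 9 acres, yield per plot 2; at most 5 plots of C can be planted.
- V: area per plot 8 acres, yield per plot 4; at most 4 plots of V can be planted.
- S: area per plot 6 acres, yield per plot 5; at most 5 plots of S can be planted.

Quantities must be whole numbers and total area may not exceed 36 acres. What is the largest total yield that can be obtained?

37

This is a bounded integer knapsack.
2×Q and 3×S: area 32 ≤ 36, yield 2·11 + 3·5 = 37.
2×Q, 1×V, and 2×S: area 34 ≤ 36, yield 2·11 + 1·4 + 2·5 = 36.
Best is 37.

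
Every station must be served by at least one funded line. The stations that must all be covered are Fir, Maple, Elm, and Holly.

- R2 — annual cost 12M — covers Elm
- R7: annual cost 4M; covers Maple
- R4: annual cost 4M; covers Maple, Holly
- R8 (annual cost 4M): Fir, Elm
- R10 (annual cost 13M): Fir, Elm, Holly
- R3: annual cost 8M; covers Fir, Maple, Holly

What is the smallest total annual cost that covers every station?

8

This is a weighted set-cover instance.
Choose R4 and R8: together they cover Fir, Maple, Elm, Holly — every station.
Total annual cost: 4 + 4 = 8.
No cover costs less than 8.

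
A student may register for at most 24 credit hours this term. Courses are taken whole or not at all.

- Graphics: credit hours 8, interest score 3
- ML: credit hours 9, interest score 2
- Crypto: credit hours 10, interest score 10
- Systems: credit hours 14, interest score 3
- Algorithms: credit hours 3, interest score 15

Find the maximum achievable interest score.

28

Allowing fractional choices, the relaxed optimum would be about 28.7, but courses are indivisible.
ML + Crypto + Algorithms: credit hours 9 + 10 + 3 = 22 ≤ 24, interest score 2 + 10 + 15 = 27.
Graphics + Crypto + Algorithms: credit hours 8 + 10 + 3 = 21 ≤ 24, interest score 3 + 10 + 15 = 28.
Crypto + Algorithms: credit hours 10 + 3 = 13 ≤ 24, interest score 10 + 15 = 25.
Best is Graphics, Crypto, and Algorithms with total interest score 28.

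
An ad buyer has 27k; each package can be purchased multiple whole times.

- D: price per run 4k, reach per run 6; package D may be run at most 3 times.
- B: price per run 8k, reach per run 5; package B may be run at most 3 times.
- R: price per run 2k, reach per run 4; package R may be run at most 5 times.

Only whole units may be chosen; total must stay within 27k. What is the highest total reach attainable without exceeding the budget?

R has the best ratio (4/2); taking only R gives at most 5×4 = 20 (stopped by the supply cap of 5).
Mixing does better — 3×D and 5×R: price 22 ≤ 27, reach 3·6 + 5·4 = 38.

38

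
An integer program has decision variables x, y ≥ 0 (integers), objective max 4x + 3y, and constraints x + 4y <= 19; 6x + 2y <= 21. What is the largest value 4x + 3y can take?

The continuous relaxation peaks at (2.09, 4.23) with value 21.05; rounding to a feasible lattice point costs some objective.
(x,y)=(2,4): 1·2+4·4=18≤19, 6·2+2·4=20≤21, objective 20.
(x,y)=(2,3): 1·2+4·3=14≤19, 6·2+2·3=18≤21, objective 17.
(x,y)=(1,4): 1·1+4·4=17≤19, 6·1+2·4=14≤21, objective 16.
Maximum is 20 at (x,y)=(2,4).

20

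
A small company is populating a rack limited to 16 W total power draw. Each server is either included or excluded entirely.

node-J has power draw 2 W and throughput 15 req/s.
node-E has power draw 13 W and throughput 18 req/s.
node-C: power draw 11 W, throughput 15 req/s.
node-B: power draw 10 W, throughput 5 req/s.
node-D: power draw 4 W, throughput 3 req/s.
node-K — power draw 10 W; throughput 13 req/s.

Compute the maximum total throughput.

This is a 0-1 knapsack instance.
Allowing fractional choices, the relaxed optimum would be about 34.4, but servers are indivisible.
node-J + node-C: power draw 2 + 11 = 13 ≤ 16, throughput 15 + 15 = 30.
node-J + node-E: power draw 2 + 13 = 15 ≤ 16, throughput 15 + 18 = 33.
node-J + node-D + node-K: power draw 2 + 4 + 10 = 16 ≤ 16, throughput 15 + 3 + 13 = 31.
Best is node-J and node-E with total throughput 33.

33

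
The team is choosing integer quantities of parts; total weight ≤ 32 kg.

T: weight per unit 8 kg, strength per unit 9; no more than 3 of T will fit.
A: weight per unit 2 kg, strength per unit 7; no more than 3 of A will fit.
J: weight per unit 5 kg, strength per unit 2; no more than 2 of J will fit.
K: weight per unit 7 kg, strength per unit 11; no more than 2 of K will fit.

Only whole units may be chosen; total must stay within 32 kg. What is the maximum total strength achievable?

52

This is a bounded integer knapsack.
A has the best ratio (7/2); taking only A gives at most 3×7 = 21 (stopped by the supply cap of 3).
Mixing does better — 1×T, 3×A, and 2×K: weight 28 ≤ 32, strength 1·9 + 3·7 + 2·11 = 52.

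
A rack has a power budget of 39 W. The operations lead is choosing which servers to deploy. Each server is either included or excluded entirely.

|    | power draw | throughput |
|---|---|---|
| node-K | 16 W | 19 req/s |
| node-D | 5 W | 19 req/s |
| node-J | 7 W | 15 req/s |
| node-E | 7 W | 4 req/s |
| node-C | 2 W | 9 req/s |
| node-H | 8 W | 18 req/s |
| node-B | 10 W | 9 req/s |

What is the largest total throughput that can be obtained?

Take node-K, node-D, node-J, node-C, and node-H: power draw 16 + 5 + 7 + 2 + 8 = 38 ≤ 39, throughput 19 + 19 + 15 + 9 + 18 = 80.
No other feasible combination does better.

80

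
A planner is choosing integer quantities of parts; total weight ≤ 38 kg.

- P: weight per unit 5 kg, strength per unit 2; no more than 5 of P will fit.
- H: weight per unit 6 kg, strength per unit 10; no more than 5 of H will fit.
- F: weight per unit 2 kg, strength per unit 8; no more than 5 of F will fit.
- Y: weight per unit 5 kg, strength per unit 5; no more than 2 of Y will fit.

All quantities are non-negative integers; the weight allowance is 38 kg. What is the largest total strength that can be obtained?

3×H, 5×F, and 2×Y: weight 38 ≤ 38, strength 3·10 + 5·8 + 2·5 = 80.
5×H and 4×F: weight 38 ≤ 38, strength 5·10 + 4·8 = 82.
Best is 82.

82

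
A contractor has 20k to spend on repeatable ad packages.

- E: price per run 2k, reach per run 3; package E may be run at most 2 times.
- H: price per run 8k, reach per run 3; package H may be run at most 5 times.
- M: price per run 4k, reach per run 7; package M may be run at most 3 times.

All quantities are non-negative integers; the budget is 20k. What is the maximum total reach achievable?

This is a bounded integer knapsack.
Take 2×E and 3×M: price 16 ≤ 20, reach 2·3 + 3·7 = 27.
M has the best ratio (7/4) and is taken to its limit of 3; remaining capacity is filled optimally with the others.

27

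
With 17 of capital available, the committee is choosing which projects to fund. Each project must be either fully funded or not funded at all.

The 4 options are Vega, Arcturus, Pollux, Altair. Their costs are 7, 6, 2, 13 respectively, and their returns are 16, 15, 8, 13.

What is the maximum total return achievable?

39

This is a 0-1 knapsack instance.
Allowing fractional choices, the relaxed optimum would be about 41.0, but projects are indivisible.
Vega + Arcturus + Pollux: cost 7 + 6 + 2 = 15 ≤ 17, return 16 + 15 + 8 = 39.
Vega + Arcturus: cost 7 + 6 = 13 ≤ 17, return 16 + 15 = 31.
Best is Vega, Arcturus, and Pollux with total return 39.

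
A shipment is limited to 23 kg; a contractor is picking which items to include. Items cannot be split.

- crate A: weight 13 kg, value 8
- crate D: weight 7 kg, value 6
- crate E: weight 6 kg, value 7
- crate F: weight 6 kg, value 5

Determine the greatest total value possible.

Allowing fractional choices, the relaxed optimum would be about 20.5, but items are indivisible.
crate A + crate E: weight 13 + 6 = 19 ≤ 23, value 8 + 7 = 15.
crate D + crate E + crate F: weight 7 + 6 + 6 = 19 ≤ 23, value 6 + 7 + 5 = 18.
crate A + crate D: weight 13 + 7 = 20 ≤ 23, value 8 + 6 = 14.
Best is crate D, crate E, and crate F with total value 18.

18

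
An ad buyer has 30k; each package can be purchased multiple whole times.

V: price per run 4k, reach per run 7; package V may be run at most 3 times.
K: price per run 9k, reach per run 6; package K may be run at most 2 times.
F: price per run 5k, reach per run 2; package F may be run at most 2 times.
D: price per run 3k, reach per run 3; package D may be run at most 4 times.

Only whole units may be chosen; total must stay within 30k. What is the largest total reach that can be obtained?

V has the best ratio (7/4); taking only V gives at most 3×7 = 21 (stopped by the supply cap of 3).
Mixing does better — 3×V, 1×K, and 3×D: price 30 ≤ 30, reach 3·7 + 1·6 + 3·3 = 36.

36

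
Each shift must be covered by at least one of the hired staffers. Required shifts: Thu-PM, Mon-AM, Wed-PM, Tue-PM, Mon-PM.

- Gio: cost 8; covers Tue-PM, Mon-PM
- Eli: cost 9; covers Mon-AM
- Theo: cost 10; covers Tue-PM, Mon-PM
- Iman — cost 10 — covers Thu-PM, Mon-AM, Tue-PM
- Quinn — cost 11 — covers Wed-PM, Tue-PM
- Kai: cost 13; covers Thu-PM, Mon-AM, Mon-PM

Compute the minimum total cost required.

24

The greedy cost-per-new-shift heuristic would pick Iman, Gio, and Quinn for 29, but a cheaper cover exists.
Choose Quinn and Kai: together they cover Thu-PM, Mon-AM, Wed-PM, Tue-PM, Mon-PM — every shift.
Total cost: 11 + 13 = 24.
No cover costs less than 24.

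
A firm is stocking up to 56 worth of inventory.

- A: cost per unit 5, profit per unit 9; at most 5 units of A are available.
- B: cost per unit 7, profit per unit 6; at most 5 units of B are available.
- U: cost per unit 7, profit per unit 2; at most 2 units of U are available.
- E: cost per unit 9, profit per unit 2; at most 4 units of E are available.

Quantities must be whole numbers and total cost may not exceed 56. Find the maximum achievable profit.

69

A has the best ratio (9/5); taking only A gives at most 5×9 = 45 (stopped by the supply cap of 5).
Mixing does better — 5×A and 4×B: cost 53 ≤ 56, profit 5·9 + 4·6 = 69.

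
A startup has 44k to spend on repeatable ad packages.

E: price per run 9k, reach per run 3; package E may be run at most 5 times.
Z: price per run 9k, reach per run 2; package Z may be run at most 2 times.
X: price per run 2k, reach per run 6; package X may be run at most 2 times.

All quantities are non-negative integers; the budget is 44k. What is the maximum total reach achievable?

24

This is a bounded integer knapsack.
4×E and 2×X: price 40 ≤ 44, reach 4·3 + 2·6 = 24.
3×E, 1×Z, and 2×X: price 40 ≤ 44, reach 3·3 + 1·2 + 2·6 = 23.
Best is 24.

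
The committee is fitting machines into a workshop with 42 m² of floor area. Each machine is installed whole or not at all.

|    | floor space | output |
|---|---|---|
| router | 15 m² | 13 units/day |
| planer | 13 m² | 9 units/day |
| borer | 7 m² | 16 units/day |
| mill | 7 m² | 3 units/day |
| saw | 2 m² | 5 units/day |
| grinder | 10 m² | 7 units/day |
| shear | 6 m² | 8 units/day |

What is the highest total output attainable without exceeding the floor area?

Treat it as a binary knapsack problem.
Allowing fractional choices, the relaxed optimum would be about 50.4, but machines are indivisible.
router + planer + borer + shear: floor space 15 + 13 + 7 + 6 = 41 ≤ 42, output 13 + 9 + 16 + 8 = 46.
router + borer + saw + grinder + shear: floor space 15 + 7 + 2 + 10 + 6 = 40 ≤ 42, output 13 + 16 + 5 + 7 + 8 = 49.
Best is router, borer, saw, grinder, and shear with total output 49.

49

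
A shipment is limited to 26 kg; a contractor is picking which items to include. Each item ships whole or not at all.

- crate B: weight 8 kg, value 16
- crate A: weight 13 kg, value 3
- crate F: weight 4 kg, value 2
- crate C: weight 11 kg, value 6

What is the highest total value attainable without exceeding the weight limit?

24

Take crate B, crate F, and crate C: weight 8 + 4 + 11 = 23 ≤ 26, value 16 + 2 + 6 = 24.
No other feasible combination does better.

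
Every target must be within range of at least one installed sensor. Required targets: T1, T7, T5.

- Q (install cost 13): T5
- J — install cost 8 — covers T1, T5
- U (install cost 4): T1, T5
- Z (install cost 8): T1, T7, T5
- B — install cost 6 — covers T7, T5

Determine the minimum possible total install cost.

The greedy cost-per-new-target heuristic would pick U and B for 10, but a cheaper cover exists.
Z alone covers T1, T7, T5 — every target.
Total install cost: 8.
No cover costs less than 8.

8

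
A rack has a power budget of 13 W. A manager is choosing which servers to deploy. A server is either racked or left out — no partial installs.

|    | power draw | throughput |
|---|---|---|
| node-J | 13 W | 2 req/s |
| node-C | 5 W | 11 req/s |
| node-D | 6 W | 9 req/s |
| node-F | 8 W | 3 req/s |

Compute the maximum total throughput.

20

Take node-C and node-D: power draw 5 + 6 = 11 ≤ 13, throughput 11 + 9 = 20.
No other feasible combination does better.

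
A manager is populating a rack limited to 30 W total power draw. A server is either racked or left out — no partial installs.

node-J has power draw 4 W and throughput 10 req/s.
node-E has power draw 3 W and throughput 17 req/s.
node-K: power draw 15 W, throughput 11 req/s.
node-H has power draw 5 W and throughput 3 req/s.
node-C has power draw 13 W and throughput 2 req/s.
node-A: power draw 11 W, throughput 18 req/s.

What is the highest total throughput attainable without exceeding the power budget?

This is an integer program with binary decision variables.
Allowing fractional choices, the relaxed optimum would be about 53.8, but servers are indivisible.
node-E + node-K + node-A: power draw 3 + 15 + 11 = 29 ≤ 30, throughput 17 + 11 + 18 = 46.
node-J + node-E + node-H + node-A: power draw 4 + 3 + 5 + 11 = 23 ≤ 30, throughput 10 + 17 + 3 + 18 = 48.
Best is node-J, node-E, node-H, and node-A with total throughput 48.

48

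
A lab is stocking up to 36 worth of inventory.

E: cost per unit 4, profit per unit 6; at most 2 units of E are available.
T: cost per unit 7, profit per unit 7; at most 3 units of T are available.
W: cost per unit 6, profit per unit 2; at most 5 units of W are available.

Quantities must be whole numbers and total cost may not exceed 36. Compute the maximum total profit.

35

E has the best ratio (6/4); taking only E gives at most 2×6 = 12 (stopped by the supply cap of 2).
Mixing does better — 2×E, 3×T, and 1×W: cost 35 ≤ 36, profit 2·6 + 3·7 + 1·2 = 35.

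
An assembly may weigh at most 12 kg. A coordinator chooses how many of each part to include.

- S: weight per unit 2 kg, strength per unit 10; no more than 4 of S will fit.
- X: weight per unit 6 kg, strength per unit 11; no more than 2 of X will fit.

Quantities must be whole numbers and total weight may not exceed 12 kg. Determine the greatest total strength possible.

41

S has the best ratio (10/2); taking only S gives at most 4×10 = 40 (stopped by the supply cap of 4).
Mixing does better — 3×S and 1×X: weight 12 ≤ 12, strength 3·10 + 1·11 = 41.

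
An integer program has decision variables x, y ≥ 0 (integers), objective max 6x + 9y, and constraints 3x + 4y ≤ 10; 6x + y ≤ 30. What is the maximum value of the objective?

(x,y)=(2,1) is feasible, giving 21.
(x,y)=(3,0) is feasible, giving 18.
(x,y)=(0,2) is feasible, giving 18.
Maximum is 21 at (x,y)=(2,1).

21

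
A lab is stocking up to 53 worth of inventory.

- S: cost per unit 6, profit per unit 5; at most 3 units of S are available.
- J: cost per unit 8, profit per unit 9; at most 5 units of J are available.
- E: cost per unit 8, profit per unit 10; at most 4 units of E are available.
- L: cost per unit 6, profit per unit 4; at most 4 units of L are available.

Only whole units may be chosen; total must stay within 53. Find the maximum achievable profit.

E has the best ratio (10/8); taking only E gives at most 4×10 = 40 (stopped by the supply cap of 4).
Mixing does better — 2×S, 1×J, and 4×E: cost 52 ≤ 53, profit 2·5 + 1·9 + 4·10 = 59.

59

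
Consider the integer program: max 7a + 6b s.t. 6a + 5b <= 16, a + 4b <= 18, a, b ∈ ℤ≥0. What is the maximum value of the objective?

19

(a,b)=(1,2) is feasible, giving 19.
(a,b)=(0,3) is feasible, giving 18.
(a,b)=(1,1) is feasible, giving 13.
No feasible integer point exceeds 19.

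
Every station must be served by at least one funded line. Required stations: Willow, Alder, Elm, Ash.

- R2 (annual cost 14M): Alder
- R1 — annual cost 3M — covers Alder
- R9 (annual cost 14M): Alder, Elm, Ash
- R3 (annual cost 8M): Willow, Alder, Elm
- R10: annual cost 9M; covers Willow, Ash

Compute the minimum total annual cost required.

Choose R3 and R10: together they cover Willow, Alder, Elm, Ash — every station.
Total annual cost: 8 + 9 = 17.
No cover costs less than 17.

17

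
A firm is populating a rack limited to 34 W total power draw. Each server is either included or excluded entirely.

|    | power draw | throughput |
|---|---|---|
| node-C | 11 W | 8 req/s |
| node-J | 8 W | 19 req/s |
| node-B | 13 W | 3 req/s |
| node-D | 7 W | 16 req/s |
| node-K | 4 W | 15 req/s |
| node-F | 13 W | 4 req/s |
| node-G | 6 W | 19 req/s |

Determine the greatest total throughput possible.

node-J + node-D + node-K + node-G: power draw 8 + 7 + 4 + 6 = 25 ≤ 34, throughput 19 + 16 + 15 + 19 = 69.
node-C + node-J + node-K + node-G: power draw 11 + 8 + 4 + 6 = 29 ≤ 34, throughput 8 + 19 + 15 + 19 = 61.
node-C + node-J + node-D + node-G: power draw 11 + 8 + 7 + 6 = 32 ≤ 34, throughput 8 + 19 + 16 + 19 = 62.
Best is node-J, node-D, node-K, and node-G with total throughput 69.

69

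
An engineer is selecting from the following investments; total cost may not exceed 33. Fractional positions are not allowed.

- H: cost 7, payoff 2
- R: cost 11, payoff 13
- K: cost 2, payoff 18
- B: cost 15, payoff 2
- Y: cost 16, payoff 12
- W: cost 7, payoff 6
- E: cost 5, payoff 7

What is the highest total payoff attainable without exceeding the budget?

R + K + Y: cost 11 + 2 + 16 = 29 ≤ 33, payoff 13 + 18 + 12 = 43.
H + R + K + W + E: cost 7 + 11 + 2 + 7 + 5 = 32 ≤ 33, payoff 2 + 13 + 18 + 6 + 7 = 46.
R + K + W + E: cost 11 + 2 + 7 + 5 = 25 ≤ 33, payoff 13 + 18 + 6 + 7 = 44.
Best is H, R, K, W, and E with total payoff 46.

46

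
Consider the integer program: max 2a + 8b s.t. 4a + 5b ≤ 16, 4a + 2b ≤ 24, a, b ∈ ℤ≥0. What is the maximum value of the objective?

24

The continuous relaxation peaks at (0, 3.2) with value 25.60; rounding to a feasible lattice point costs some objective.
(a,b)=(0,3): 4·0+5·3=15≤16, 4·0+2·3=6≤24, objective 24.
(a,b)=(1,2): 4·1+5·2=14≤16, 4·1+2·2=8≤24, objective 18.
(a,b)=(0,2): 4·0+5·2=10≤16, 4·0+2·2=4≤24, objective 16.
No feasible integer point exceeds 24.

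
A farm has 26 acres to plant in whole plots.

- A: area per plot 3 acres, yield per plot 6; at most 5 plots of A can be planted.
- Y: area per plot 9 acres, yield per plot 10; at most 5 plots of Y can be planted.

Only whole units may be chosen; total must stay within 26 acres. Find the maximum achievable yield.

40

A has the best ratio (6/3); taking only A gives at most 5×6 = 30 (stopped by the supply cap of 5).
Mixing does better — 5×A and 1×Y: area 24 ≤ 26, yield 5·6 + 1·10 = 40.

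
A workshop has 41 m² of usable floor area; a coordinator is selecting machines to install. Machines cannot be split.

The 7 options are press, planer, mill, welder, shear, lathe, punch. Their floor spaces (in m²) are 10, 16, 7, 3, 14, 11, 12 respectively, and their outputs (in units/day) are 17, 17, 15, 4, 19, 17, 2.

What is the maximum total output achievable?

This is a 0-1 knapsack instance.
press + welder + shear + lathe: floor space 10 + 3 + 14 + 11 = 38 ≤ 41, output 17 + 4 + 19 + 17 = 57.
mill + welder + shear + lathe: floor space 7 + 3 + 14 + 11 = 35 ≤ 41, output 15 + 4 + 19 + 17 = 55.
press + mill + welder + shear: floor space 10 + 7 + 3 + 14 = 34 ≤ 41, output 17 + 15 + 4 + 19 = 55.
Best is press, welder, shear, and lathe with total output 57.

57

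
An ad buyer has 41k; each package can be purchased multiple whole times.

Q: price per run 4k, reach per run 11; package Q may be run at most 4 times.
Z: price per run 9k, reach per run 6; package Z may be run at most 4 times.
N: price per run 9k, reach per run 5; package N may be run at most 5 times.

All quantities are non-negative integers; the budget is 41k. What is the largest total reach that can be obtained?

Take 4×Q and 2×Z: price 34 ≤ 41, reach 4·11 + 2·6 = 56.
Q has the best ratio (11/4) and is taken to its limit of 4; remaining capacity is filled optimally with the others.

56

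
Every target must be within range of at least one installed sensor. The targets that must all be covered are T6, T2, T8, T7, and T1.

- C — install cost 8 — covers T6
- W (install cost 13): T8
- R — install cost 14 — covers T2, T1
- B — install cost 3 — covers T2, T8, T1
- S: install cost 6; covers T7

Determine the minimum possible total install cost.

17

Choose C, B, and S: together they cover T6, T2, T8, T7, T1 — every target.
Total install cost: 8 + 3 + 6 = 17.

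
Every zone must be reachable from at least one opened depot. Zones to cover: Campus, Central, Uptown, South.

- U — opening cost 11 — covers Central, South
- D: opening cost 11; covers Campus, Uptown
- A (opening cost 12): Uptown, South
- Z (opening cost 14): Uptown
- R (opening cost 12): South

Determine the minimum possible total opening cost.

Choose U and D: together they cover Campus, Central, Uptown, South — every zone.
Total opening cost: 11 + 11 = 22.
No cover costs less than 22.

22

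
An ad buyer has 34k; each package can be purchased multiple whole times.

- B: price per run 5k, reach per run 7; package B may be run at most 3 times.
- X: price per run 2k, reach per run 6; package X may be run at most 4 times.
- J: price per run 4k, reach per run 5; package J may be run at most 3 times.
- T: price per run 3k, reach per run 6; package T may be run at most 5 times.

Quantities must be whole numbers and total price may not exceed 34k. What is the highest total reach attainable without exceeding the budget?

Take 2×B, 4×X, and 5×T: price 33 ≤ 34, reach 2·7 + 4·6 + 5·6 = 68.
X has the best ratio (6/2) and is taken to its limit of 4; remaining capacity is filled optimally with the others.

68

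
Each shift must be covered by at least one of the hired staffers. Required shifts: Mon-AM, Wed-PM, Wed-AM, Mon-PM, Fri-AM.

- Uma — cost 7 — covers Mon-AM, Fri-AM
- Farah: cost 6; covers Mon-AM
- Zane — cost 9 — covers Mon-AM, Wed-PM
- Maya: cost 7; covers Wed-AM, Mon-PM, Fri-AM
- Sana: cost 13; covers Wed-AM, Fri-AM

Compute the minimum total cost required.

Choose Zane and Maya: together they cover Mon-AM, Wed-PM, Wed-AM, Mon-PM, Fri-AM — every shift.
Total cost: 9 + 7 = 16.
No cover costs less than 16.

16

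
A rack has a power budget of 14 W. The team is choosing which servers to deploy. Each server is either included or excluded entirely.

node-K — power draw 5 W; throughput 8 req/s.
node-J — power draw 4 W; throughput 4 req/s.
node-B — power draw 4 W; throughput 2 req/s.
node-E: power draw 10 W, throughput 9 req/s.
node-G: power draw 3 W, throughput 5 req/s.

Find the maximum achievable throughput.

Treat it as a binary knapsack problem.
Take node-K, node-J, and node-G: power draw 5 + 4 + 3 = 12 ≤ 14, throughput 8 + 4 + 5 = 17.
No other feasible combination does better.

17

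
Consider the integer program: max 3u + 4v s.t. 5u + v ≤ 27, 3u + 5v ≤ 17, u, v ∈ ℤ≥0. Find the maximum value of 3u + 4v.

16

The continuous relaxation peaks at (5.36, 0.182) with value 16.82; rounding to a feasible lattice point costs some objective.
(u,v)=(4,1): 5·4+1·1=21≤27, 3·4+5·1=17≤17, objective 16.
(u,v)=(5,0): 5·5+1·0=25≤27, 3·5+5·0=15≤17, objective 15.
(u,v)=(3,1): 5·3+1·1=16≤27, 3·3+5·1=14≤17, objective 13.
(u,v)=(4,0): 5·4+1·0=20≤27, 3·4+5·0=12≤17, objective 12.
Maximum is 16 at (u,v)=(4,1).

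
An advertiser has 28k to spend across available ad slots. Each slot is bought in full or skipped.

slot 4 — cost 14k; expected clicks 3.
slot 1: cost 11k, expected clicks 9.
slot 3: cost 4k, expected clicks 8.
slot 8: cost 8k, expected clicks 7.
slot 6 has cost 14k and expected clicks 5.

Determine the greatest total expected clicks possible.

slot 3 + slot 8 + slot 6: cost 4 + 8 + 14 = 26 ≤ 28, expected clicks 8 + 7 + 5 = 20.
slot 4 + slot 3 + slot 8: cost 14 + 4 + 8 = 26 ≤ 28, expected clicks 3 + 8 + 7 = 18.
slot 1 + slot 3 + slot 8: cost 11 + 4 + 8 = 23 ≤ 28, expected clicks 9 + 8 + 7 = 24.
Best is slot 1, slot 3, and slot 8 with total expected clicks 24.

24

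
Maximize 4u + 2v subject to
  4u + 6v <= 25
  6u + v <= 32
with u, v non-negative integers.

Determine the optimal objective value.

20

(u,v)=(5,0) is feasible, giving 20.
(u,v)=(4,1) is feasible, giving 18.
The best lattice point is (5,0), giving 20.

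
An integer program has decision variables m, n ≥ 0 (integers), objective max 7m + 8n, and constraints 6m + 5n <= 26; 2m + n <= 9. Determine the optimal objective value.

The continuous relaxation peaks at (0, 5.2) with value 41.60; rounding to a feasible lattice point costs some objective.
(m,n)=(0,5): 6·0+5·5=25≤26, 2·0+1·5=5≤9, objective 40.
(m,n)=(1,4): 6·1+5·4=26≤26, 2·1+1·4=6≤9, objective 39.
(m,n)=(0,4): 6·0+5·4=20≤26, 2·0+1·4=4≤9, objective 32.
No feasible integer point exceeds 40.

40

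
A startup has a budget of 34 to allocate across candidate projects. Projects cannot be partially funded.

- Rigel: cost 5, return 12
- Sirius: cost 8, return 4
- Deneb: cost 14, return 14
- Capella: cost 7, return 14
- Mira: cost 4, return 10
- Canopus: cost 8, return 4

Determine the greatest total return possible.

This is a 0-1 knapsack instance.
Take Rigel, Deneb, Capella, and Mira: cost 5 + 14 + 7 + 4 = 30 ≤ 34, return 12 + 14 + 14 + 10 = 50.
No other feasible combination does better.

50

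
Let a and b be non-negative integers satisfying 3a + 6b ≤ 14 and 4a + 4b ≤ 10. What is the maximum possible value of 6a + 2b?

12

The continuous relaxation peaks at (2.5, 0) with value 15.00; rounding to a feasible lattice point costs some objective.
(a,b)=(2,0): 3·2+6·0=6≤14, 4·2+4·0=8≤10, objective 12.
(a,b)=(1,1): 3·1+6·1=9≤14, 4·1+4·1=8≤10, objective 8.
(a,b)=(1,0): 3·1+6·0=3≤14, 4·1+4·0=4≤10, objective 6.
Maximum is 12 at (a,b)=(2,0).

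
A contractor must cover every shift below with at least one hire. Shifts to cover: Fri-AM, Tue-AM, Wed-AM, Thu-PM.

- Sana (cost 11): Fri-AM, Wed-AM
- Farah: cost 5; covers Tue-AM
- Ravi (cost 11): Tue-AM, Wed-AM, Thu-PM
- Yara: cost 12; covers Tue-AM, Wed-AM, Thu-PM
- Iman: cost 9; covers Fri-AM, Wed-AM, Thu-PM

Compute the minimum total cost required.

14

Choose Farah and Iman: together they cover Fri-AM, Tue-AM, Wed-AM, Thu-PM — every shift.
Total cost: 5 + 9 = 14.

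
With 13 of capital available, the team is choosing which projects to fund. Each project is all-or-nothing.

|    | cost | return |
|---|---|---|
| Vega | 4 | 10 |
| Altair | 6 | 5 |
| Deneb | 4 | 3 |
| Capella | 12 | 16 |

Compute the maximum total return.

Allowing fractional choices, the relaxed optimum would be about 22.0, but projects are indivisible.
Vega + Altair: cost 4 + 6 = 10 ≤ 13, return 10 + 5 = 15.
Capella: cost 12 ≤ 13, return 16.
Vega + Deneb: cost 4 + 4 = 8 ≤ 13, return 10 + 3 = 13.
Best is Capella with total return 16.

16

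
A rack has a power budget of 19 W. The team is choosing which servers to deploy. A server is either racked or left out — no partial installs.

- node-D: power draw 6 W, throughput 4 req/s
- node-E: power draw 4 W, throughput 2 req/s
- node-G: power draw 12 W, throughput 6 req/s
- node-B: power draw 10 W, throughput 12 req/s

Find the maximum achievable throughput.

16

node-E + node-B: power draw 4 + 10 = 14 ≤ 19, throughput 2 + 12 = 14.
node-D + node-B: power draw 6 + 10 = 16 ≤ 19, throughput 4 + 12 = 16.
Best is node-D and node-B with total throughput 16.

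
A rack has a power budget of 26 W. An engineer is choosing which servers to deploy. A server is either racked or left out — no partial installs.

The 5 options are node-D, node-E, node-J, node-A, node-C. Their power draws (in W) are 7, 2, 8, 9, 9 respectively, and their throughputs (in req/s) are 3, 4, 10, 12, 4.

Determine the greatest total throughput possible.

29

Take node-D, node-E, node-J, and node-A: power draw 7 + 2 + 8 + 9 = 26 ≤ 26, throughput 3 + 4 + 10 + 12 = 29.
No other feasible combination does better.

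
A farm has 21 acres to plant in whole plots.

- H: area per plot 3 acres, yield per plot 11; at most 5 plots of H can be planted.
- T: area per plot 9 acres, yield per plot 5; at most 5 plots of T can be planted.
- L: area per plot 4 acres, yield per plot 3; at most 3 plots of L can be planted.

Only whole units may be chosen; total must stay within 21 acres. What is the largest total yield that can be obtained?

This is a bounded integer knapsack.
Take 5×H and 1×L: area 19 ≤ 21, yield 5·11 + 1·3 = 58.
H has the best ratio (11/3) and is taken to its limit of 5; remaining capacity is filled optimally with the others.

58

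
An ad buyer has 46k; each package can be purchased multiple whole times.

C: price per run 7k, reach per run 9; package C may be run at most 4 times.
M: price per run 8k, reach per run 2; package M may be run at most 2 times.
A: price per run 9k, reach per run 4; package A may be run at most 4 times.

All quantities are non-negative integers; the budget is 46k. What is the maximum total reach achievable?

Take 4×C and 2×A: price 46 ≤ 46, reach 4·9 + 2·4 = 44.
C has the best ratio (9/7) and is taken to its limit of 4; remaining capacity is filled optimally with the others.

44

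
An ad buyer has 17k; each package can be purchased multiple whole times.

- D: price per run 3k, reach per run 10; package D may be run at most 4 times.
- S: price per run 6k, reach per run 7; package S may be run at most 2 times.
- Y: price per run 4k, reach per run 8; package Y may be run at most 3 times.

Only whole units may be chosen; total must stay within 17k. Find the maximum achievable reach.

48

This is a bounded integer knapsack.
Take 4×D and 1×Y: price 16 ≤ 17, reach 4·10 + 1·8 = 48.
D has the best ratio (10/3) and is taken to its limit of 4; remaining capacity is filled optimally with the others.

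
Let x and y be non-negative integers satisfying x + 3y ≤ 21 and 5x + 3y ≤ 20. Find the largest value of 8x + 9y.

54

(x,y)=(0,6): 1·0+3·6=18≤21, 5·0+3·6=18≤20, objective 54.
(x,y)=(1,5): 1·1+3·5=16≤21, 5·1+3·5=20≤20, objective 53.
(x,y)=(0,5): 1·0+3·5=15≤21, 5·0+3·5=15≤20, objective 45.
The best lattice point is (0,6), giving 54.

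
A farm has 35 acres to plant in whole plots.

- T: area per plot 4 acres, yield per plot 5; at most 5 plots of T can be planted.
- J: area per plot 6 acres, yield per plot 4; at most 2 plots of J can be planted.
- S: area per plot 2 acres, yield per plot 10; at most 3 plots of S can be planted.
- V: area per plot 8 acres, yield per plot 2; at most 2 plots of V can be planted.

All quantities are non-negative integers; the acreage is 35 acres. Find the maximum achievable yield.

5×T, 1×J, and 3×S: area 32 ≤ 35, yield 5·5 + 1·4 + 3·10 = 59.
4×T, 2×J, and 3×S: area 34 ≤ 35, yield 4·5 + 2·4 + 3·10 = 58.
Best is 59.

59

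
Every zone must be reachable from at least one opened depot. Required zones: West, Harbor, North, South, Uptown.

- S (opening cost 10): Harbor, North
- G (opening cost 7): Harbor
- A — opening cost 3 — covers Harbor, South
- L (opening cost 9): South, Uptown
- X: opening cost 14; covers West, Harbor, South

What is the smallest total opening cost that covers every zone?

33

This is a weighted set-cover instance.
The greedy cost-per-new-zone heuristic would pick A, L, S, and X for 36, but a cheaper cover exists.
Choose S, L, and X: together they cover West, Harbor, North, South, Uptown — every zone.
Total opening cost: 10 + 9 + 14 = 33.
No cover costs less than 33.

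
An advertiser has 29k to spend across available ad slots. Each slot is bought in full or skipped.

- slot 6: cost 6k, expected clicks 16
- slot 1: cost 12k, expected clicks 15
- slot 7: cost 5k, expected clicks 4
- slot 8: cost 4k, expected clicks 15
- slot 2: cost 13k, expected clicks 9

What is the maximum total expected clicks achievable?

50

slot 6 + slot 1 + slot 8: cost 6 + 12 + 4 = 22 ≤ 29, expected clicks 16 + 15 + 15 = 46.
slot 6 + slot 1 + slot 7 + slot 8: cost 6 + 12 + 5 + 4 = 27 ≤ 29, expected clicks 16 + 15 + 4 + 15 = 50.
Best is slot 6, slot 1, slot 7, and slot 8 with total expected clicks 50.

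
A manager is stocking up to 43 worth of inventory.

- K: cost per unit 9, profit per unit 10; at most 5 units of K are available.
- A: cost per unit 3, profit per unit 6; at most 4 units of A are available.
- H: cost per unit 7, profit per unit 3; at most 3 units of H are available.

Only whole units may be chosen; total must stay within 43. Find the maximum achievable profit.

4×K and 2×A: cost 42 ≤ 43, profit 4·10 + 2·6 = 52.
3×K and 4×A: cost 39 ≤ 43, profit 3·10 + 4·6 = 54.
Best is 54.

54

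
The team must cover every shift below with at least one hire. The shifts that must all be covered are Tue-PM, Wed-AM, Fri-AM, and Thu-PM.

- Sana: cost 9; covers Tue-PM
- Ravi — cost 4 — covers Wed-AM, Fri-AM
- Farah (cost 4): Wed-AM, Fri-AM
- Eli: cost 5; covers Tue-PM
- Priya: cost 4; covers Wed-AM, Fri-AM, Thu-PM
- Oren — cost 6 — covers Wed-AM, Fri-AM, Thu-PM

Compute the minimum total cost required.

Choose Eli and Priya: together they cover Tue-PM, Wed-AM, Fri-AM, Thu-PM — every shift.
Total cost: 5 + 4 = 9.
No cover costs less than 9.

9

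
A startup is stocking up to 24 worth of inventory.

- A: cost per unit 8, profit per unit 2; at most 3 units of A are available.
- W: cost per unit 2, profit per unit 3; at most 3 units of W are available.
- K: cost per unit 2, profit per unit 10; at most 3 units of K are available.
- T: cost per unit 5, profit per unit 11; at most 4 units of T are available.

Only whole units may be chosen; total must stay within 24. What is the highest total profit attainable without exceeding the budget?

Take 1×W, 3×K, and 3×T: cost 23 ≤ 24, profit 1·3 + 3·10 + 3·11 = 66.
K has the best ratio (10/2) and is taken to its limit of 3; remaining capacity is filled optimally with the others.

66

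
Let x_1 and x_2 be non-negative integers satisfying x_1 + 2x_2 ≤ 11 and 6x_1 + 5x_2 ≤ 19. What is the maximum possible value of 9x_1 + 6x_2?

27

The continuous relaxation peaks at (3.17, 0) with value 28.50; rounding to a feasible lattice point costs some objective.
(x_1,x_2)=(3,0): 1·3+2·0=3≤11, 6·3+5·0=18≤19, objective 27.
(x_1,x_2)=(2,1): 1·2+2·1=4≤11, 6·2+5·1=17≤19, objective 24.
No feasible integer point exceeds 27.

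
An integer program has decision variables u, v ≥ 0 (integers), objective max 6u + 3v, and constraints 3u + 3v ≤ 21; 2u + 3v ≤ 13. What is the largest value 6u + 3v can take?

36

(u,v)=(6,0): 3·6+3·0=18≤21, 2·6+3·0=12≤13, objective 36.
(u,v)=(5,1): 3·5+3·1=18≤21, 2·5+3·1=13≤13, objective 33.
(u,v)=(5,0): 3·5+3·0=15≤21, 2·5+3·0=10≤13, objective 30.
The best lattice point is (6,0), giving 36.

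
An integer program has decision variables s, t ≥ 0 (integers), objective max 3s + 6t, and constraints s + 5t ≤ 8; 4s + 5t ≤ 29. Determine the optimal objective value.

21

Relaxing integrality, the LP optimum is 22.20 at (s,t) = (7, 0.2), which is not an integer point.
(s,t)=(7,0) is feasible, giving 21.
(s,t)=(6,0) is feasible, giving 18.
The best lattice point is (7,0), giving 21.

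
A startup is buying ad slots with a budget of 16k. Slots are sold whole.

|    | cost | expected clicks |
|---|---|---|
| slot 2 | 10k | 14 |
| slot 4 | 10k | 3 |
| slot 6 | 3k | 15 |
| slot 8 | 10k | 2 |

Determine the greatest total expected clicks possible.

slot 2 + slot 6: cost 10 + 3 = 13 ≤ 16, expected clicks 14 + 15 = 29.
slot 6 + slot 8: cost 3 + 10 = 13 ≤ 16, expected clicks 15 + 2 = 17.
slot 4 + slot 6: cost 10 + 3 = 13 ≤ 16, expected clicks 3 + 15 = 18.
Best is slot 2 and slot 6 with total expected clicks 29.

29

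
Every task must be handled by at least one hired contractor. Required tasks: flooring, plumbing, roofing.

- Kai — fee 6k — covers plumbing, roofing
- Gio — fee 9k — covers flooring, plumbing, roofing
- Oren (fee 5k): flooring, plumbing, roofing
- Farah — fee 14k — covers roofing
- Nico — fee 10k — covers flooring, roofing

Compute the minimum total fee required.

Oren alone covers flooring, plumbing, roofing — every task.
Total fee: 5.
No cover costs less than 5.

5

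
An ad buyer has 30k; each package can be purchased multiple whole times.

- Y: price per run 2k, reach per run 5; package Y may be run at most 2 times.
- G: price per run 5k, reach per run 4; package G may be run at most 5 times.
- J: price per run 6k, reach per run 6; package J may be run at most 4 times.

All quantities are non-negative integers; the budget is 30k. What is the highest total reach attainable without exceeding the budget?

34

2×Y, 1×G, and 3×J: price 27 ≤ 30, reach 2·5 + 1·4 + 3·6 = 32.
2×Y and 4×J: price 28 ≤ 30, reach 2·5 + 4·6 = 34.
Best is 34.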